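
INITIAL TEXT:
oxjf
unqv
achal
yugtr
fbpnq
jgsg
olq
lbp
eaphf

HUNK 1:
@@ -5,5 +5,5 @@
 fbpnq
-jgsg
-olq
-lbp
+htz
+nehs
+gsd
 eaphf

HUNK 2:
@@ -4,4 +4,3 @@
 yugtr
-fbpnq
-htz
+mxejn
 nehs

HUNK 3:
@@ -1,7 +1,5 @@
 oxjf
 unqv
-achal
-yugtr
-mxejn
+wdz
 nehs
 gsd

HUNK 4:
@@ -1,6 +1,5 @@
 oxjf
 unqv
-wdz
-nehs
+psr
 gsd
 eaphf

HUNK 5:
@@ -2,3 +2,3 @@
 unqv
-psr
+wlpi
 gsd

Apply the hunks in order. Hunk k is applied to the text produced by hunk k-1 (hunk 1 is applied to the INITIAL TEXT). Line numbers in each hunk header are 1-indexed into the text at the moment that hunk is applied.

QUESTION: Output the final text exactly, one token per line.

Hunk 1: at line 5 remove [jgsg,olq,lbp] add [htz,nehs,gsd] -> 9 lines: oxjf unqv achal yugtr fbpnq htz nehs gsd eaphf
Hunk 2: at line 4 remove [fbpnq,htz] add [mxejn] -> 8 lines: oxjf unqv achal yugtr mxejn nehs gsd eaphf
Hunk 3: at line 1 remove [achal,yugtr,mxejn] add [wdz] -> 6 lines: oxjf unqv wdz nehs gsd eaphf
Hunk 4: at line 1 remove [wdz,nehs] add [psr] -> 5 lines: oxjf unqv psr gsd eaphf
Hunk 5: at line 2 remove [psr] add [wlpi] -> 5 lines: oxjf unqv wlpi gsd eaphf

Answer: oxjf
unqv
wlpi
gsd
eaphf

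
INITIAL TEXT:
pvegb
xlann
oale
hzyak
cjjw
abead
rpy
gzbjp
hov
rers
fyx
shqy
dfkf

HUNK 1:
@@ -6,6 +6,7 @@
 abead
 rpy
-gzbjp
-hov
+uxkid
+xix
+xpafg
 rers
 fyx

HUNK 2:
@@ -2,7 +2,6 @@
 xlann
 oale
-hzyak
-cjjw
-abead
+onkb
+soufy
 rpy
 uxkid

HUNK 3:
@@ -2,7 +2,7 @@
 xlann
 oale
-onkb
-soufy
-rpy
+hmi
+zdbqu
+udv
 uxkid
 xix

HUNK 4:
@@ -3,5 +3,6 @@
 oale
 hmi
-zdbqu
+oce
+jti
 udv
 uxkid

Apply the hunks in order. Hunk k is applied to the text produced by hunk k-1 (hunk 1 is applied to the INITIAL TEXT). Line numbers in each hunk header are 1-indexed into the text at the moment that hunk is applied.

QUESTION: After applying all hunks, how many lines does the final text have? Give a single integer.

Hunk 1: at line 6 remove [gzbjp,hov] add [uxkid,xix,xpafg] -> 14 lines: pvegb xlann oale hzyak cjjw abead rpy uxkid xix xpafg rers fyx shqy dfkf
Hunk 2: at line 2 remove [hzyak,cjjw,abead] add [onkb,soufy] -> 13 lines: pvegb xlann oale onkb soufy rpy uxkid xix xpafg rers fyx shqy dfkf
Hunk 3: at line 2 remove [onkb,soufy,rpy] add [hmi,zdbqu,udv] -> 13 lines: pvegb xlann oale hmi zdbqu udv uxkid xix xpafg rers fyx shqy dfkf
Hunk 4: at line 3 remove [zdbqu] add [oce,jti] -> 14 lines: pvegb xlann oale hmi oce jti udv uxkid xix xpafg rers fyx shqy dfkf
Final line count: 14

Answer: 14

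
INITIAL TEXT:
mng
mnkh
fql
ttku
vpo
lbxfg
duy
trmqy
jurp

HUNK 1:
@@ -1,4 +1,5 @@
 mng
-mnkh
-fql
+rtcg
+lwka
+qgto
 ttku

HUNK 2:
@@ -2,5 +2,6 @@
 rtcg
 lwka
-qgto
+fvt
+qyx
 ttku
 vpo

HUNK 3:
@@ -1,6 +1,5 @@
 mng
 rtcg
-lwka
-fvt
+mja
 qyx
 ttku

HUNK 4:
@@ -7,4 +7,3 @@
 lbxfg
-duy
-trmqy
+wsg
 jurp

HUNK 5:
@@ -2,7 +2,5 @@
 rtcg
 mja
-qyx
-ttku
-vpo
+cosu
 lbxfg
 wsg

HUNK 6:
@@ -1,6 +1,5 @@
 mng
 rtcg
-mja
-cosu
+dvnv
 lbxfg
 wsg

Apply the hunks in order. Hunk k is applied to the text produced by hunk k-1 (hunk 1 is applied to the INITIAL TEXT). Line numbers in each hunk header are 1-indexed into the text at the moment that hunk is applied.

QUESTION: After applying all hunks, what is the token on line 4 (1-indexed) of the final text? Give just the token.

Hunk 1: at line 1 remove [mnkh,fql] add [rtcg,lwka,qgto] -> 10 lines: mng rtcg lwka qgto ttku vpo lbxfg duy trmqy jurp
Hunk 2: at line 2 remove [qgto] add [fvt,qyx] -> 11 lines: mng rtcg lwka fvt qyx ttku vpo lbxfg duy trmqy jurp
Hunk 3: at line 1 remove [lwka,fvt] add [mja] -> 10 lines: mng rtcg mja qyx ttku vpo lbxfg duy trmqy jurp
Hunk 4: at line 7 remove [duy,trmqy] add [wsg] -> 9 lines: mng rtcg mja qyx ttku vpo lbxfg wsg jurp
Hunk 5: at line 2 remove [qyx,ttku,vpo] add [cosu] -> 7 lines: mng rtcg mja cosu lbxfg wsg jurp
Hunk 6: at line 1 remove [mja,cosu] add [dvnv] -> 6 lines: mng rtcg dvnv lbxfg wsg jurp
Final line 4: lbxfg

Answer: lbxfg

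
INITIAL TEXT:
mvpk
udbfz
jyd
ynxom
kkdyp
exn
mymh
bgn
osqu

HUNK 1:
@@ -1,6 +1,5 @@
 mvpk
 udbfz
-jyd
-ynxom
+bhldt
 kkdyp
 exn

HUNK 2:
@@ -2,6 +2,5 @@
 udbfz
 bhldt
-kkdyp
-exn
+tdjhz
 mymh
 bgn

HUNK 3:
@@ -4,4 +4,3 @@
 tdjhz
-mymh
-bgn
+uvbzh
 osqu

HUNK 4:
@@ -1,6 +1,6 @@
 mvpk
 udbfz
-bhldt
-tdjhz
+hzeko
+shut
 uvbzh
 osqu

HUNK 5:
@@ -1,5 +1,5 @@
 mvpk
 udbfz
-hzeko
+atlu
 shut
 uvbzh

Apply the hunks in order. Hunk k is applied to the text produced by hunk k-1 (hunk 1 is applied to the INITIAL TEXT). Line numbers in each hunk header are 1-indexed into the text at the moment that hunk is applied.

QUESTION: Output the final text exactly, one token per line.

Answer: mvpk
udbfz
atlu
shut
uvbzh
osqu

Derivation:
Hunk 1: at line 1 remove [jyd,ynxom] add [bhldt] -> 8 lines: mvpk udbfz bhldt kkdyp exn mymh bgn osqu
Hunk 2: at line 2 remove [kkdyp,exn] add [tdjhz] -> 7 lines: mvpk udbfz bhldt tdjhz mymh bgn osqu
Hunk 3: at line 4 remove [mymh,bgn] add [uvbzh] -> 6 lines: mvpk udbfz bhldt tdjhz uvbzh osqu
Hunk 4: at line 1 remove [bhldt,tdjhz] add [hzeko,shut] -> 6 lines: mvpk udbfz hzeko shut uvbzh osqu
Hunk 5: at line 1 remove [hzeko] add [atlu] -> 6 lines: mvpk udbfz atlu shut uvbzh osqu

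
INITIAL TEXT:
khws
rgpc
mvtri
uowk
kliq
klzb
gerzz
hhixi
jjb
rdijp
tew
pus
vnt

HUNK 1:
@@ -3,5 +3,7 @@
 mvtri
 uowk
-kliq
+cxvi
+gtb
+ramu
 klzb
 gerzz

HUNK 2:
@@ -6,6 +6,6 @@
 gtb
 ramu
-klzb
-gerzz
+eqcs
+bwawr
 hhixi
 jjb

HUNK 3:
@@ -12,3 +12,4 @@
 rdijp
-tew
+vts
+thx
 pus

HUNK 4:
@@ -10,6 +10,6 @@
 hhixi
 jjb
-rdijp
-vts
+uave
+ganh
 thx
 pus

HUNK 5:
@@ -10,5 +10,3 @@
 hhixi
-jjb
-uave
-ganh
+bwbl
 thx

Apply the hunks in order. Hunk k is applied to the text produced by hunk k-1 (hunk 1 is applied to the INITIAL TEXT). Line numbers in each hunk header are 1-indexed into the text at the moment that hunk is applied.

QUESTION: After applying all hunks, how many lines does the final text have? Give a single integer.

Answer: 14

Derivation:
Hunk 1: at line 3 remove [kliq] add [cxvi,gtb,ramu] -> 15 lines: khws rgpc mvtri uowk cxvi gtb ramu klzb gerzz hhixi jjb rdijp tew pus vnt
Hunk 2: at line 6 remove [klzb,gerzz] add [eqcs,bwawr] -> 15 lines: khws rgpc mvtri uowk cxvi gtb ramu eqcs bwawr hhixi jjb rdijp tew pus vnt
Hunk 3: at line 12 remove [tew] add [vts,thx] -> 16 lines: khws rgpc mvtri uowk cxvi gtb ramu eqcs bwawr hhixi jjb rdijp vts thx pus vnt
Hunk 4: at line 10 remove [rdijp,vts] add [uave,ganh] -> 16 lines: khws rgpc mvtri uowk cxvi gtb ramu eqcs bwawr hhixi jjb uave ganh thx pus vnt
Hunk 5: at line 10 remove [jjb,uave,ganh] add [bwbl] -> 14 lines: khws rgpc mvtri uowk cxvi gtb ramu eqcs bwawr hhixi bwbl thx pus vnt
Final line count: 14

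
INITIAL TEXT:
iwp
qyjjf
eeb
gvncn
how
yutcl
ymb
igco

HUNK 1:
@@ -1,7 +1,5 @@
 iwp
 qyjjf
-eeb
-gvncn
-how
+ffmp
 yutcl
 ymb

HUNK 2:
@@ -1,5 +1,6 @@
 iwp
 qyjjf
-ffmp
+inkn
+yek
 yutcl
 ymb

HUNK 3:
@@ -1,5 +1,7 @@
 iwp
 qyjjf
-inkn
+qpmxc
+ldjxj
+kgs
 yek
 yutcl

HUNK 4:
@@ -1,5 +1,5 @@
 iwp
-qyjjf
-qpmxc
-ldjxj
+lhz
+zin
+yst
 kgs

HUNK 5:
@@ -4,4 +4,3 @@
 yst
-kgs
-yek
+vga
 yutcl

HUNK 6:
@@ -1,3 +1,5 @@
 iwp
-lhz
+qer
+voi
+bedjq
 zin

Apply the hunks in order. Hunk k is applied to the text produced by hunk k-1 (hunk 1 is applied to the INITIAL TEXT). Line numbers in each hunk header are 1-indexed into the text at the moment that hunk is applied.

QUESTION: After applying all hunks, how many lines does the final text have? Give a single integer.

Answer: 10

Derivation:
Hunk 1: at line 1 remove [eeb,gvncn,how] add [ffmp] -> 6 lines: iwp qyjjf ffmp yutcl ymb igco
Hunk 2: at line 1 remove [ffmp] add [inkn,yek] -> 7 lines: iwp qyjjf inkn yek yutcl ymb igco
Hunk 3: at line 1 remove [inkn] add [qpmxc,ldjxj,kgs] -> 9 lines: iwp qyjjf qpmxc ldjxj kgs yek yutcl ymb igco
Hunk 4: at line 1 remove [qyjjf,qpmxc,ldjxj] add [lhz,zin,yst] -> 9 lines: iwp lhz zin yst kgs yek yutcl ymb igco
Hunk 5: at line 4 remove [kgs,yek] add [vga] -> 8 lines: iwp lhz zin yst vga yutcl ymb igco
Hunk 6: at line 1 remove [lhz] add [qer,voi,bedjq] -> 10 lines: iwp qer voi bedjq zin yst vga yutcl ymb igco
Final line count: 10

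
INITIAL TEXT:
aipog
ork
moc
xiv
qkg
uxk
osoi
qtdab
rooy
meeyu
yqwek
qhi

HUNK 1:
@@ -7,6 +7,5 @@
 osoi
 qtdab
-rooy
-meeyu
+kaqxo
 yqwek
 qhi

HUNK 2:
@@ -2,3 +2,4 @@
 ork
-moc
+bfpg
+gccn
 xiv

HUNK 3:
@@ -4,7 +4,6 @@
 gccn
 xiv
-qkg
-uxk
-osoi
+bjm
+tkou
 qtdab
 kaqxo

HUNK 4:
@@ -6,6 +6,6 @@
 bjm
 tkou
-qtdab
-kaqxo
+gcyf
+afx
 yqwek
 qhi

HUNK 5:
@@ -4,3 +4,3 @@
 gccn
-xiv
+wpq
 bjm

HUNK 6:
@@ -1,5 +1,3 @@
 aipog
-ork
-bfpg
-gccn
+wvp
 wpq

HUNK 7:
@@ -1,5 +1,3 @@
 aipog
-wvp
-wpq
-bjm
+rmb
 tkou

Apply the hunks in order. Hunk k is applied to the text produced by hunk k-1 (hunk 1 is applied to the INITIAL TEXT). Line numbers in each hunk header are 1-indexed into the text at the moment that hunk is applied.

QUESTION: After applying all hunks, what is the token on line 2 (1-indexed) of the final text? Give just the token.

Hunk 1: at line 7 remove [rooy,meeyu] add [kaqxo] -> 11 lines: aipog ork moc xiv qkg uxk osoi qtdab kaqxo yqwek qhi
Hunk 2: at line 2 remove [moc] add [bfpg,gccn] -> 12 lines: aipog ork bfpg gccn xiv qkg uxk osoi qtdab kaqxo yqwek qhi
Hunk 3: at line 4 remove [qkg,uxk,osoi] add [bjm,tkou] -> 11 lines: aipog ork bfpg gccn xiv bjm tkou qtdab kaqxo yqwek qhi
Hunk 4: at line 6 remove [qtdab,kaqxo] add [gcyf,afx] -> 11 lines: aipog ork bfpg gccn xiv bjm tkou gcyf afx yqwek qhi
Hunk 5: at line 4 remove [xiv] add [wpq] -> 11 lines: aipog ork bfpg gccn wpq bjm tkou gcyf afx yqwek qhi
Hunk 6: at line 1 remove [ork,bfpg,gccn] add [wvp] -> 9 lines: aipog wvp wpq bjm tkou gcyf afx yqwek qhi
Hunk 7: at line 1 remove [wvp,wpq,bjm] add [rmb] -> 7 lines: aipog rmb tkou gcyf afx yqwek qhi
Final line 2: rmb

Answer: rmb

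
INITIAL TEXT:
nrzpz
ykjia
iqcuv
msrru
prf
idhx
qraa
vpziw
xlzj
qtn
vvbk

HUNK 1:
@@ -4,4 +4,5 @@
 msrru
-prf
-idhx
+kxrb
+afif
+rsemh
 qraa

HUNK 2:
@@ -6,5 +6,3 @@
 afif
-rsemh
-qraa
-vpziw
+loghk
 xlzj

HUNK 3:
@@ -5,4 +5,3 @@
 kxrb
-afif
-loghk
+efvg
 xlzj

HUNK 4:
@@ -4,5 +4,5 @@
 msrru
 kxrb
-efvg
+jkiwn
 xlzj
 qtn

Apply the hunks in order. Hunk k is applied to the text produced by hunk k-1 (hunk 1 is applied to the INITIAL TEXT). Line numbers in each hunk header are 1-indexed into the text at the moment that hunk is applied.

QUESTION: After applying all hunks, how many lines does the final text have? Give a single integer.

Answer: 9

Derivation:
Hunk 1: at line 4 remove [prf,idhx] add [kxrb,afif,rsemh] -> 12 lines: nrzpz ykjia iqcuv msrru kxrb afif rsemh qraa vpziw xlzj qtn vvbk
Hunk 2: at line 6 remove [rsemh,qraa,vpziw] add [loghk] -> 10 lines: nrzpz ykjia iqcuv msrru kxrb afif loghk xlzj qtn vvbk
Hunk 3: at line 5 remove [afif,loghk] add [efvg] -> 9 lines: nrzpz ykjia iqcuv msrru kxrb efvg xlzj qtn vvbk
Hunk 4: at line 4 remove [efvg] add [jkiwn] -> 9 lines: nrzpz ykjia iqcuv msrru kxrb jkiwn xlzj qtn vvbk
Final line count: 9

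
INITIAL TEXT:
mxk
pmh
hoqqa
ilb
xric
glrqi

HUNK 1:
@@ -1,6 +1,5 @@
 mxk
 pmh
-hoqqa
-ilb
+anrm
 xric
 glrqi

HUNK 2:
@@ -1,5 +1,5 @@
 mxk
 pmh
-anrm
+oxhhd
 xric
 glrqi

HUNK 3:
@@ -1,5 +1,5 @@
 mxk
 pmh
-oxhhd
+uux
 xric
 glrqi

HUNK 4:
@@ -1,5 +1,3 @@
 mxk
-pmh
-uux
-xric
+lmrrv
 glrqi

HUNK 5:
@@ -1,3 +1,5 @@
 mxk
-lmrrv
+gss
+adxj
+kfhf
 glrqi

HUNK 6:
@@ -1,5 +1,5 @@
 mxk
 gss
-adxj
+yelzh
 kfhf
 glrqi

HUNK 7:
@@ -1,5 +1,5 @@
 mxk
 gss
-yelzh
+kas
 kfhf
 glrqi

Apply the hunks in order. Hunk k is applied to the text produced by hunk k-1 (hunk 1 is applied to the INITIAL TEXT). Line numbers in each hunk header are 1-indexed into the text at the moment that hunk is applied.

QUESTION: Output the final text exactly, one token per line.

Hunk 1: at line 1 remove [hoqqa,ilb] add [anrm] -> 5 lines: mxk pmh anrm xric glrqi
Hunk 2: at line 1 remove [anrm] add [oxhhd] -> 5 lines: mxk pmh oxhhd xric glrqi
Hunk 3: at line 1 remove [oxhhd] add [uux] -> 5 lines: mxk pmh uux xric glrqi
Hunk 4: at line 1 remove [pmh,uux,xric] add [lmrrv] -> 3 lines: mxk lmrrv glrqi
Hunk 5: at line 1 remove [lmrrv] add [gss,adxj,kfhf] -> 5 lines: mxk gss adxj kfhf glrqi
Hunk 6: at line 1 remove [adxj] add [yelzh] -> 5 lines: mxk gss yelzh kfhf glrqi
Hunk 7: at line 1 remove [yelzh] add [kas] -> 5 lines: mxk gss kas kfhf glrqi

Answer: mxk
gss
kas
kfhf
glrqi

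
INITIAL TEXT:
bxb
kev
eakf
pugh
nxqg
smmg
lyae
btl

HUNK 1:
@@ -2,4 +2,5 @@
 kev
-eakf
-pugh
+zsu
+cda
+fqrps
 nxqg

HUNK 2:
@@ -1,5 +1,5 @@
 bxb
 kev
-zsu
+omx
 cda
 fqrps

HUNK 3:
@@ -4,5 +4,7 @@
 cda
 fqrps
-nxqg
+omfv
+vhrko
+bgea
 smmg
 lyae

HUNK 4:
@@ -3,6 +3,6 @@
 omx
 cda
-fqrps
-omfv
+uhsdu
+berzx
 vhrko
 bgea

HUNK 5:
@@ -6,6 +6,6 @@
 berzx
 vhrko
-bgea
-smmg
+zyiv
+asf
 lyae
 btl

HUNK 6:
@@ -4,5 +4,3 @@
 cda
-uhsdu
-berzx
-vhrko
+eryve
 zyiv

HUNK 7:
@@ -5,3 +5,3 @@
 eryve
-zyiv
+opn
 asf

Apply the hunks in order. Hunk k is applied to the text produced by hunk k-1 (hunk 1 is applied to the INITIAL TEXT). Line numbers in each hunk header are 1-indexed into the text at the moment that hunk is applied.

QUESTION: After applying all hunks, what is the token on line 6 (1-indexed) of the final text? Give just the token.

Answer: opn

Derivation:
Hunk 1: at line 2 remove [eakf,pugh] add [zsu,cda,fqrps] -> 9 lines: bxb kev zsu cda fqrps nxqg smmg lyae btl
Hunk 2: at line 1 remove [zsu] add [omx] -> 9 lines: bxb kev omx cda fqrps nxqg smmg lyae btl
Hunk 3: at line 4 remove [nxqg] add [omfv,vhrko,bgea] -> 11 lines: bxb kev omx cda fqrps omfv vhrko bgea smmg lyae btl
Hunk 4: at line 3 remove [fqrps,omfv] add [uhsdu,berzx] -> 11 lines: bxb kev omx cda uhsdu berzx vhrko bgea smmg lyae btl
Hunk 5: at line 6 remove [bgea,smmg] add [zyiv,asf] -> 11 lines: bxb kev omx cda uhsdu berzx vhrko zyiv asf lyae btl
Hunk 6: at line 4 remove [uhsdu,berzx,vhrko] add [eryve] -> 9 lines: bxb kev omx cda eryve zyiv asf lyae btl
Hunk 7: at line 5 remove [zyiv] add [opn] -> 9 lines: bxb kev omx cda eryve opn asf lyae btl
Final line 6: opn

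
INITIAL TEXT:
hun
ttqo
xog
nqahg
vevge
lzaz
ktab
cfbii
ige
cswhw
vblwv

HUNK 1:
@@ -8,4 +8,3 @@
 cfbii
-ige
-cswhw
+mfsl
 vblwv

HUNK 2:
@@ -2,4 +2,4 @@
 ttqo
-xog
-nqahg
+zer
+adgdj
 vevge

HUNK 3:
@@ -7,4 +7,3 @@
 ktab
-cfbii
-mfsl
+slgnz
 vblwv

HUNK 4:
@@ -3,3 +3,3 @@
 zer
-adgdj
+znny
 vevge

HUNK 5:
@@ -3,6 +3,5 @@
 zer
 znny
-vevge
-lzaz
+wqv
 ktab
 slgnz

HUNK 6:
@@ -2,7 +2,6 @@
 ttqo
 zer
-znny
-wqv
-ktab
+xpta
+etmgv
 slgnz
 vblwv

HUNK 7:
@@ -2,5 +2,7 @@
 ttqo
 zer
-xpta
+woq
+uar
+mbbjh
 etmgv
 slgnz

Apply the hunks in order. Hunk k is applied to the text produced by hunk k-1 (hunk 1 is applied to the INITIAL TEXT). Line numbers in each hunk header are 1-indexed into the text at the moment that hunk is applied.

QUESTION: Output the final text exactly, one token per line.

Hunk 1: at line 8 remove [ige,cswhw] add [mfsl] -> 10 lines: hun ttqo xog nqahg vevge lzaz ktab cfbii mfsl vblwv
Hunk 2: at line 2 remove [xog,nqahg] add [zer,adgdj] -> 10 lines: hun ttqo zer adgdj vevge lzaz ktab cfbii mfsl vblwv
Hunk 3: at line 7 remove [cfbii,mfsl] add [slgnz] -> 9 lines: hun ttqo zer adgdj vevge lzaz ktab slgnz vblwv
Hunk 4: at line 3 remove [adgdj] add [znny] -> 9 lines: hun ttqo zer znny vevge lzaz ktab slgnz vblwv
Hunk 5: at line 3 remove [vevge,lzaz] add [wqv] -> 8 lines: hun ttqo zer znny wqv ktab slgnz vblwv
Hunk 6: at line 2 remove [znny,wqv,ktab] add [xpta,etmgv] -> 7 lines: hun ttqo zer xpta etmgv slgnz vblwv
Hunk 7: at line 2 remove [xpta] add [woq,uar,mbbjh] -> 9 lines: hun ttqo zer woq uar mbbjh etmgv slgnz vblwv

Answer: hun
ttqo
zer
woq
uar
mbbjh
etmgv
slgnz
vblwv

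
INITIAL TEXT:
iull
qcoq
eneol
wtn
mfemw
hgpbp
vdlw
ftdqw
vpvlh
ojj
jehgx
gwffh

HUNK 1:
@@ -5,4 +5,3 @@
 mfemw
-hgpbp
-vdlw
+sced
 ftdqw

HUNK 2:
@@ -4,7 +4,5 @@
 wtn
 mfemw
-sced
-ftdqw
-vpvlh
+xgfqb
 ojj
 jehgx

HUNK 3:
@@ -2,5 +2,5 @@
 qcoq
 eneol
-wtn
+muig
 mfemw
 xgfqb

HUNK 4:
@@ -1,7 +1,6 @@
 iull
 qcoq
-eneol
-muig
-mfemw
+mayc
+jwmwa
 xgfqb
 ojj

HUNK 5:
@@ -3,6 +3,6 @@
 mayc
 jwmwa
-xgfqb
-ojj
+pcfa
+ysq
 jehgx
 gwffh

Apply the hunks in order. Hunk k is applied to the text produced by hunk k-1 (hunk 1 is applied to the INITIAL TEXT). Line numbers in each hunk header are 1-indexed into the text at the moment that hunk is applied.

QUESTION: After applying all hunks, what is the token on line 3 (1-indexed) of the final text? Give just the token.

Hunk 1: at line 5 remove [hgpbp,vdlw] add [sced] -> 11 lines: iull qcoq eneol wtn mfemw sced ftdqw vpvlh ojj jehgx gwffh
Hunk 2: at line 4 remove [sced,ftdqw,vpvlh] add [xgfqb] -> 9 lines: iull qcoq eneol wtn mfemw xgfqb ojj jehgx gwffh
Hunk 3: at line 2 remove [wtn] add [muig] -> 9 lines: iull qcoq eneol muig mfemw xgfqb ojj jehgx gwffh
Hunk 4: at line 1 remove [eneol,muig,mfemw] add [mayc,jwmwa] -> 8 lines: iull qcoq mayc jwmwa xgfqb ojj jehgx gwffh
Hunk 5: at line 3 remove [xgfqb,ojj] add [pcfa,ysq] -> 8 lines: iull qcoq mayc jwmwa pcfa ysq jehgx gwffh
Final line 3: mayc

Answer: mayc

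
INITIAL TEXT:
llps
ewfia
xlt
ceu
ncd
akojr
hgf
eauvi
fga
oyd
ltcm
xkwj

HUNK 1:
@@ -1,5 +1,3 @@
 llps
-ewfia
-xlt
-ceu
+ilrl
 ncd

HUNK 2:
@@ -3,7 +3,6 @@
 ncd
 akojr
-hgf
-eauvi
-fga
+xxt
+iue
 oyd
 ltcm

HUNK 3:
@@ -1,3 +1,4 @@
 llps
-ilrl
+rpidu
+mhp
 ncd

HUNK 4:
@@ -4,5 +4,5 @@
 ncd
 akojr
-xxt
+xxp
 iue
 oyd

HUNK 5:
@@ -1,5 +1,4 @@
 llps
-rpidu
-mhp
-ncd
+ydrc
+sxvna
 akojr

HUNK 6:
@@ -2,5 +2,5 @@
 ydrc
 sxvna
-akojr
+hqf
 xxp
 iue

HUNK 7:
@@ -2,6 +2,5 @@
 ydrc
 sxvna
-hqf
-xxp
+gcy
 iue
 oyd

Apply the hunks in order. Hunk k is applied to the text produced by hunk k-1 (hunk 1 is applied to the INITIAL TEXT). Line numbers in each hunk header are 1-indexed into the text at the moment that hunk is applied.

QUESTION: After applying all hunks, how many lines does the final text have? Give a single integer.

Answer: 8

Derivation:
Hunk 1: at line 1 remove [ewfia,xlt,ceu] add [ilrl] -> 10 lines: llps ilrl ncd akojr hgf eauvi fga oyd ltcm xkwj
Hunk 2: at line 3 remove [hgf,eauvi,fga] add [xxt,iue] -> 9 lines: llps ilrl ncd akojr xxt iue oyd ltcm xkwj
Hunk 3: at line 1 remove [ilrl] add [rpidu,mhp] -> 10 lines: llps rpidu mhp ncd akojr xxt iue oyd ltcm xkwj
Hunk 4: at line 4 remove [xxt] add [xxp] -> 10 lines: llps rpidu mhp ncd akojr xxp iue oyd ltcm xkwj
Hunk 5: at line 1 remove [rpidu,mhp,ncd] add [ydrc,sxvna] -> 9 lines: llps ydrc sxvna akojr xxp iue oyd ltcm xkwj
Hunk 6: at line 2 remove [akojr] add [hqf] -> 9 lines: llps ydrc sxvna hqf xxp iue oyd ltcm xkwj
Hunk 7: at line 2 remove [hqf,xxp] add [gcy] -> 8 lines: llps ydrc sxvna gcy iue oyd ltcm xkwj
Final line count: 8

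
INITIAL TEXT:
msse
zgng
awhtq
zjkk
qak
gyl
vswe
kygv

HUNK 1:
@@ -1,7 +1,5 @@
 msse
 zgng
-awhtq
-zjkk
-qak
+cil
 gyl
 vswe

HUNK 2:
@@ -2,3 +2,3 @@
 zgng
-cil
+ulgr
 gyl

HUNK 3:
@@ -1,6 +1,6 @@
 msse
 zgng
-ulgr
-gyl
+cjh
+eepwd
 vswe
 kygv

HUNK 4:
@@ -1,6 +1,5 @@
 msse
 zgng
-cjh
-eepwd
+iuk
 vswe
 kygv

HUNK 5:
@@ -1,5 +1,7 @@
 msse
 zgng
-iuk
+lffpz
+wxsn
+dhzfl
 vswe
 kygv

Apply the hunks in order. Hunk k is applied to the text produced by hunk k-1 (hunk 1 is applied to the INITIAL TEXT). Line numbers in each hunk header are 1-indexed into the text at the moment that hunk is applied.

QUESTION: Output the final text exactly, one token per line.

Hunk 1: at line 1 remove [awhtq,zjkk,qak] add [cil] -> 6 lines: msse zgng cil gyl vswe kygv
Hunk 2: at line 2 remove [cil] add [ulgr] -> 6 lines: msse zgng ulgr gyl vswe kygv
Hunk 3: at line 1 remove [ulgr,gyl] add [cjh,eepwd] -> 6 lines: msse zgng cjh eepwd vswe kygv
Hunk 4: at line 1 remove [cjh,eepwd] add [iuk] -> 5 lines: msse zgng iuk vswe kygv
Hunk 5: at line 1 remove [iuk] add [lffpz,wxsn,dhzfl] -> 7 lines: msse zgng lffpz wxsn dhzfl vswe kygv

Answer: msse
zgng
lffpz
wxsn
dhzfl
vswe
kygv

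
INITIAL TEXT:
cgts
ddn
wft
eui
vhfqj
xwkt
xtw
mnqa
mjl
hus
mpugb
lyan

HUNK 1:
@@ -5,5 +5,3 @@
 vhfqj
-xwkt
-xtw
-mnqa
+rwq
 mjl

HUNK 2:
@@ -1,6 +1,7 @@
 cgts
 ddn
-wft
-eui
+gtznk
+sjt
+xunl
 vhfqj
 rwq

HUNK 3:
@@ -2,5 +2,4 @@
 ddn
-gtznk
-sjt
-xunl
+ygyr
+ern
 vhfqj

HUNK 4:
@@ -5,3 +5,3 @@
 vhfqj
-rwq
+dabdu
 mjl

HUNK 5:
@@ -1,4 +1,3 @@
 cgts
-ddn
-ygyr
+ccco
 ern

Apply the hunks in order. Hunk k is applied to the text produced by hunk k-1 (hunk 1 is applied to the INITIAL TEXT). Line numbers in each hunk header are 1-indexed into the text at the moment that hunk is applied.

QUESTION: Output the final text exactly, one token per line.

Hunk 1: at line 5 remove [xwkt,xtw,mnqa] add [rwq] -> 10 lines: cgts ddn wft eui vhfqj rwq mjl hus mpugb lyan
Hunk 2: at line 1 remove [wft,eui] add [gtznk,sjt,xunl] -> 11 lines: cgts ddn gtznk sjt xunl vhfqj rwq mjl hus mpugb lyan
Hunk 3: at line 2 remove [gtznk,sjt,xunl] add [ygyr,ern] -> 10 lines: cgts ddn ygyr ern vhfqj rwq mjl hus mpugb lyan
Hunk 4: at line 5 remove [rwq] add [dabdu] -> 10 lines: cgts ddn ygyr ern vhfqj dabdu mjl hus mpugb lyan
Hunk 5: at line 1 remove [ddn,ygyr] add [ccco] -> 9 lines: cgts ccco ern vhfqj dabdu mjl hus mpugb lyan

Answer: cgts
ccco
ern
vhfqj
dabdu
mjl
hus
mpugb
lyan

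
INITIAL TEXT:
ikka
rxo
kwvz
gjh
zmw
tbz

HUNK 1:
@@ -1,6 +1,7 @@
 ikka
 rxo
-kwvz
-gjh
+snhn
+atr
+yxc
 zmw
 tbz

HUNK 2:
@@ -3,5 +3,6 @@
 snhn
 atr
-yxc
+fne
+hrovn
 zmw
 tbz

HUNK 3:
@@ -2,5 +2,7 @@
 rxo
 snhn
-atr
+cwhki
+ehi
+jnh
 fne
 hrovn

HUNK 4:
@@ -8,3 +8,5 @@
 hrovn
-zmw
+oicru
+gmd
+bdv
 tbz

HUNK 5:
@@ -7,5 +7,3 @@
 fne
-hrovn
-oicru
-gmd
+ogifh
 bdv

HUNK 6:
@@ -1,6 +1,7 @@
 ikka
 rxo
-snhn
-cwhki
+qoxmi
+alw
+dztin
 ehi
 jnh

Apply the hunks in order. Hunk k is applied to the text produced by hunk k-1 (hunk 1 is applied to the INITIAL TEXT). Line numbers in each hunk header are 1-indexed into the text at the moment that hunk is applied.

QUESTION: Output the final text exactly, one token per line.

Answer: ikka
rxo
qoxmi
alw
dztin
ehi
jnh
fne
ogifh
bdv
tbz

Derivation:
Hunk 1: at line 1 remove [kwvz,gjh] add [snhn,atr,yxc] -> 7 lines: ikka rxo snhn atr yxc zmw tbz
Hunk 2: at line 3 remove [yxc] add [fne,hrovn] -> 8 lines: ikka rxo snhn atr fne hrovn zmw tbz
Hunk 3: at line 2 remove [atr] add [cwhki,ehi,jnh] -> 10 lines: ikka rxo snhn cwhki ehi jnh fne hrovn zmw tbz
Hunk 4: at line 8 remove [zmw] add [oicru,gmd,bdv] -> 12 lines: ikka rxo snhn cwhki ehi jnh fne hrovn oicru gmd bdv tbz
Hunk 5: at line 7 remove [hrovn,oicru,gmd] add [ogifh] -> 10 lines: ikka rxo snhn cwhki ehi jnh fne ogifh bdv tbz
Hunk 6: at line 1 remove [snhn,cwhki] add [qoxmi,alw,dztin] -> 11 lines: ikka rxo qoxmi alw dztin ehi jnh fne ogifh bdv tbz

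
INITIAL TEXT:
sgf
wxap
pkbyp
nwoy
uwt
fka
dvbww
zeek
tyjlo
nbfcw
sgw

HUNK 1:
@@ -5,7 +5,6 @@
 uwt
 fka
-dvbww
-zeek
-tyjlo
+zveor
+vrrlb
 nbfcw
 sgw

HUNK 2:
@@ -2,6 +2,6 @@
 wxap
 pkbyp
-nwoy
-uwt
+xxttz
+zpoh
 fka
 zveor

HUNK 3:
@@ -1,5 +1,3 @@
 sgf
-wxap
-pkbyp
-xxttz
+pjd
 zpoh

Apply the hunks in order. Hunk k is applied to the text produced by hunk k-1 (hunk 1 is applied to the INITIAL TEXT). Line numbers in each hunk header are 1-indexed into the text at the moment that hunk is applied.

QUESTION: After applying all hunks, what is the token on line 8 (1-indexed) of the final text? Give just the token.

Answer: sgw

Derivation:
Hunk 1: at line 5 remove [dvbww,zeek,tyjlo] add [zveor,vrrlb] -> 10 lines: sgf wxap pkbyp nwoy uwt fka zveor vrrlb nbfcw sgw
Hunk 2: at line 2 remove [nwoy,uwt] add [xxttz,zpoh] -> 10 lines: sgf wxap pkbyp xxttz zpoh fka zveor vrrlb nbfcw sgw
Hunk 3: at line 1 remove [wxap,pkbyp,xxttz] add [pjd] -> 8 lines: sgf pjd zpoh fka zveor vrrlb nbfcw sgw
Final line 8: sgw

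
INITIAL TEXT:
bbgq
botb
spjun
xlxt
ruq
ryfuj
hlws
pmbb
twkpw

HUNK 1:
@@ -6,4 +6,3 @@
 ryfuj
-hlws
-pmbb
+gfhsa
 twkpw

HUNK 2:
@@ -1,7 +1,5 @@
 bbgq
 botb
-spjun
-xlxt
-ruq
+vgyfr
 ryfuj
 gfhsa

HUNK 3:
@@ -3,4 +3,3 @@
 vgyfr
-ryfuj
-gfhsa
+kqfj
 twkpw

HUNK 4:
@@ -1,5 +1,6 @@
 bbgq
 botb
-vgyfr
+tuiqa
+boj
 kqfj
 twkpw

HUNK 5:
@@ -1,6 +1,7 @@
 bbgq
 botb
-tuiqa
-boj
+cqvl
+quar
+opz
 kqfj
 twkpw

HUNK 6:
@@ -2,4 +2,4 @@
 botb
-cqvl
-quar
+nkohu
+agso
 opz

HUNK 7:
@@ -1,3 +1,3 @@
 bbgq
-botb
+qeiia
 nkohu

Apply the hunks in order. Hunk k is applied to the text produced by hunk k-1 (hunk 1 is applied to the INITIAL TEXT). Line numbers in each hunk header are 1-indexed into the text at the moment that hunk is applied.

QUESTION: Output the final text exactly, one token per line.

Answer: bbgq
qeiia
nkohu
agso
opz
kqfj
twkpw

Derivation:
Hunk 1: at line 6 remove [hlws,pmbb] add [gfhsa] -> 8 lines: bbgq botb spjun xlxt ruq ryfuj gfhsa twkpw
Hunk 2: at line 1 remove [spjun,xlxt,ruq] add [vgyfr] -> 6 lines: bbgq botb vgyfr ryfuj gfhsa twkpw
Hunk 3: at line 3 remove [ryfuj,gfhsa] add [kqfj] -> 5 lines: bbgq botb vgyfr kqfj twkpw
Hunk 4: at line 1 remove [vgyfr] add [tuiqa,boj] -> 6 lines: bbgq botb tuiqa boj kqfj twkpw
Hunk 5: at line 1 remove [tuiqa,boj] add [cqvl,quar,opz] -> 7 lines: bbgq botb cqvl quar opz kqfj twkpw
Hunk 6: at line 2 remove [cqvl,quar] add [nkohu,agso] -> 7 lines: bbgq botb nkohu agso opz kqfj twkpw
Hunk 7: at line 1 remove [botb] add [qeiia] -> 7 lines: bbgq qeiia nkohu agso opz kqfj twkpw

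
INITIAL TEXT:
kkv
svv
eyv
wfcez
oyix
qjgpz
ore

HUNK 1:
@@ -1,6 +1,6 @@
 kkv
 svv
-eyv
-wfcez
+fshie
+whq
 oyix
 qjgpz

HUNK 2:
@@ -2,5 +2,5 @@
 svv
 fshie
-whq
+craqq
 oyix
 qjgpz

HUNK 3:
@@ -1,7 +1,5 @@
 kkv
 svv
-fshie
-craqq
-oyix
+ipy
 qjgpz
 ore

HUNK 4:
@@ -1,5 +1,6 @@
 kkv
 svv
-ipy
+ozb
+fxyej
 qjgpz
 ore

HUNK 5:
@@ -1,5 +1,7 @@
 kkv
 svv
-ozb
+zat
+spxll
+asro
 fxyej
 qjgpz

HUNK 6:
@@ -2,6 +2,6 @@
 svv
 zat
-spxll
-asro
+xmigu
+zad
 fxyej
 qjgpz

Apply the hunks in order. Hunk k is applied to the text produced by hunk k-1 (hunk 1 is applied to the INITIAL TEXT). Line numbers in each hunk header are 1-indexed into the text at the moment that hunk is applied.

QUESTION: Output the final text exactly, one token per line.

Hunk 1: at line 1 remove [eyv,wfcez] add [fshie,whq] -> 7 lines: kkv svv fshie whq oyix qjgpz ore
Hunk 2: at line 2 remove [whq] add [craqq] -> 7 lines: kkv svv fshie craqq oyix qjgpz ore
Hunk 3: at line 1 remove [fshie,craqq,oyix] add [ipy] -> 5 lines: kkv svv ipy qjgpz ore
Hunk 4: at line 1 remove [ipy] add [ozb,fxyej] -> 6 lines: kkv svv ozb fxyej qjgpz ore
Hunk 5: at line 1 remove [ozb] add [zat,spxll,asro] -> 8 lines: kkv svv zat spxll asro fxyej qjgpz ore
Hunk 6: at line 2 remove [spxll,asro] add [xmigu,zad] -> 8 lines: kkv svv zat xmigu zad fxyej qjgpz ore

Answer: kkv
svv
zat
xmigu
zad
fxyej
qjgpz
ore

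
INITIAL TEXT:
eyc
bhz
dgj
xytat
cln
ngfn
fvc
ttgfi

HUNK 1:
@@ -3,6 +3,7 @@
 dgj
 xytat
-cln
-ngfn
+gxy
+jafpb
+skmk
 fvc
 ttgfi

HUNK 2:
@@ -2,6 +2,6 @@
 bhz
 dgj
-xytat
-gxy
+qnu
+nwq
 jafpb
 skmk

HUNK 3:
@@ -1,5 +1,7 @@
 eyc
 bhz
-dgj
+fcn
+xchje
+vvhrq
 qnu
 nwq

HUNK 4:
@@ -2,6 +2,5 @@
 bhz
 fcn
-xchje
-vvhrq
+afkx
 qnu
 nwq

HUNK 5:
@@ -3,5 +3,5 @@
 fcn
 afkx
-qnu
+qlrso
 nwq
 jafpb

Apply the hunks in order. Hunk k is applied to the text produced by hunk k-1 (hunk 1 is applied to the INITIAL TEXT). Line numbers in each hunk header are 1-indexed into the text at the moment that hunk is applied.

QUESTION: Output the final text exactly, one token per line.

Answer: eyc
bhz
fcn
afkx
qlrso
nwq
jafpb
skmk
fvc
ttgfi

Derivation:
Hunk 1: at line 3 remove [cln,ngfn] add [gxy,jafpb,skmk] -> 9 lines: eyc bhz dgj xytat gxy jafpb skmk fvc ttgfi
Hunk 2: at line 2 remove [xytat,gxy] add [qnu,nwq] -> 9 lines: eyc bhz dgj qnu nwq jafpb skmk fvc ttgfi
Hunk 3: at line 1 remove [dgj] add [fcn,xchje,vvhrq] -> 11 lines: eyc bhz fcn xchje vvhrq qnu nwq jafpb skmk fvc ttgfi
Hunk 4: at line 2 remove [xchje,vvhrq] add [afkx] -> 10 lines: eyc bhz fcn afkx qnu nwq jafpb skmk fvc ttgfi
Hunk 5: at line 3 remove [qnu] add [qlrso] -> 10 lines: eyc bhz fcn afkx qlrso nwq jafpb skmk fvc ttgfi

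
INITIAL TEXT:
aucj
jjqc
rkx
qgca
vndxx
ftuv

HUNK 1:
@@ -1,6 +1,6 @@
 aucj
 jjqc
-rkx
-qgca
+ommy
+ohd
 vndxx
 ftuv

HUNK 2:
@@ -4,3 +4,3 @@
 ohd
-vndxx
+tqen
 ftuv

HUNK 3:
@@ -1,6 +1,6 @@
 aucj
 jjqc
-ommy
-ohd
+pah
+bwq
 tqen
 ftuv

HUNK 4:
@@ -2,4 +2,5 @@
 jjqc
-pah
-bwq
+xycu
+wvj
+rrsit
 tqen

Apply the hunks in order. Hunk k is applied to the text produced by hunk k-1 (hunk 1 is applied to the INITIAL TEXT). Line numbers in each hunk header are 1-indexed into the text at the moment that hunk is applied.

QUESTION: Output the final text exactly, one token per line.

Answer: aucj
jjqc
xycu
wvj
rrsit
tqen
ftuv

Derivation:
Hunk 1: at line 1 remove [rkx,qgca] add [ommy,ohd] -> 6 lines: aucj jjqc ommy ohd vndxx ftuv
Hunk 2: at line 4 remove [vndxx] add [tqen] -> 6 lines: aucj jjqc ommy ohd tqen ftuv
Hunk 3: at line 1 remove [ommy,ohd] add [pah,bwq] -> 6 lines: aucj jjqc pah bwq tqen ftuv
Hunk 4: at line 2 remove [pah,bwq] add [xycu,wvj,rrsit] -> 7 lines: aucj jjqc xycu wvj rrsit tqen ftuv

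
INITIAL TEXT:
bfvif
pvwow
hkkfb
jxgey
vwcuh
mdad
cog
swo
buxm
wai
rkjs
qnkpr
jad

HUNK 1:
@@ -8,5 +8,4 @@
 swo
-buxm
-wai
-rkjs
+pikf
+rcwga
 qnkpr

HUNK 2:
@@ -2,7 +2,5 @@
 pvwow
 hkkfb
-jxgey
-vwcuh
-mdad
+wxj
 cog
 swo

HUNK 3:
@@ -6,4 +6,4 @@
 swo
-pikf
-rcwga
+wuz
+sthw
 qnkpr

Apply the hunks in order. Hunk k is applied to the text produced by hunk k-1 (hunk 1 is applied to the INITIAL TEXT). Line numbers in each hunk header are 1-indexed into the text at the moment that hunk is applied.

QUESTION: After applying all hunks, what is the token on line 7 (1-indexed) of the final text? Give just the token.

Answer: wuz

Derivation:
Hunk 1: at line 8 remove [buxm,wai,rkjs] add [pikf,rcwga] -> 12 lines: bfvif pvwow hkkfb jxgey vwcuh mdad cog swo pikf rcwga qnkpr jad
Hunk 2: at line 2 remove [jxgey,vwcuh,mdad] add [wxj] -> 10 lines: bfvif pvwow hkkfb wxj cog swo pikf rcwga qnkpr jad
Hunk 3: at line 6 remove [pikf,rcwga] add [wuz,sthw] -> 10 lines: bfvif pvwow hkkfb wxj cog swo wuz sthw qnkpr jad
Final line 7: wuz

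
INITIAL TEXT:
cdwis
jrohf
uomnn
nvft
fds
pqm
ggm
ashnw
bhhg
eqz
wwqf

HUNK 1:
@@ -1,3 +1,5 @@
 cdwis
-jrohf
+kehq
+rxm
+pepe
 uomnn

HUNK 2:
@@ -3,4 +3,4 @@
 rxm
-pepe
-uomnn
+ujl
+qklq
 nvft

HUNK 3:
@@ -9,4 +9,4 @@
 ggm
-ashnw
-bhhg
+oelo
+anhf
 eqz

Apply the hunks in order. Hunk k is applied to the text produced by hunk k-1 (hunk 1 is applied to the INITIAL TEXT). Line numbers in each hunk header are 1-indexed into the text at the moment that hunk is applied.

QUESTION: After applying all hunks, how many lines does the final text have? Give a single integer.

Answer: 13

Derivation:
Hunk 1: at line 1 remove [jrohf] add [kehq,rxm,pepe] -> 13 lines: cdwis kehq rxm pepe uomnn nvft fds pqm ggm ashnw bhhg eqz wwqf
Hunk 2: at line 3 remove [pepe,uomnn] add [ujl,qklq] -> 13 lines: cdwis kehq rxm ujl qklq nvft fds pqm ggm ashnw bhhg eqz wwqf
Hunk 3: at line 9 remove [ashnw,bhhg] add [oelo,anhf] -> 13 lines: cdwis kehq rxm ujl qklq nvft fds pqm ggm oelo anhf eqz wwqf
Final line count: 13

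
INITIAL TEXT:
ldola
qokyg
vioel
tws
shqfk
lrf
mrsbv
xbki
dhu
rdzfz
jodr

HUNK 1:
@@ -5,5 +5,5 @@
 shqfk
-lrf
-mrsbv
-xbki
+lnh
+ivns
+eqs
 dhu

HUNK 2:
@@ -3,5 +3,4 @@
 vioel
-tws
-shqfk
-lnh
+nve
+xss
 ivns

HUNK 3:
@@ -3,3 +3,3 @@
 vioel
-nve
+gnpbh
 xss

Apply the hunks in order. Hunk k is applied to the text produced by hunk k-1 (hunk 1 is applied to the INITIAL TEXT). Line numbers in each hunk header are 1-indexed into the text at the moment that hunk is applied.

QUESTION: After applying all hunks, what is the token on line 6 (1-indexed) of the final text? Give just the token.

Hunk 1: at line 5 remove [lrf,mrsbv,xbki] add [lnh,ivns,eqs] -> 11 lines: ldola qokyg vioel tws shqfk lnh ivns eqs dhu rdzfz jodr
Hunk 2: at line 3 remove [tws,shqfk,lnh] add [nve,xss] -> 10 lines: ldola qokyg vioel nve xss ivns eqs dhu rdzfz jodr
Hunk 3: at line 3 remove [nve] add [gnpbh] -> 10 lines: ldola qokyg vioel gnpbh xss ivns eqs dhu rdzfz jodr
Final line 6: ivns

Answer: ivns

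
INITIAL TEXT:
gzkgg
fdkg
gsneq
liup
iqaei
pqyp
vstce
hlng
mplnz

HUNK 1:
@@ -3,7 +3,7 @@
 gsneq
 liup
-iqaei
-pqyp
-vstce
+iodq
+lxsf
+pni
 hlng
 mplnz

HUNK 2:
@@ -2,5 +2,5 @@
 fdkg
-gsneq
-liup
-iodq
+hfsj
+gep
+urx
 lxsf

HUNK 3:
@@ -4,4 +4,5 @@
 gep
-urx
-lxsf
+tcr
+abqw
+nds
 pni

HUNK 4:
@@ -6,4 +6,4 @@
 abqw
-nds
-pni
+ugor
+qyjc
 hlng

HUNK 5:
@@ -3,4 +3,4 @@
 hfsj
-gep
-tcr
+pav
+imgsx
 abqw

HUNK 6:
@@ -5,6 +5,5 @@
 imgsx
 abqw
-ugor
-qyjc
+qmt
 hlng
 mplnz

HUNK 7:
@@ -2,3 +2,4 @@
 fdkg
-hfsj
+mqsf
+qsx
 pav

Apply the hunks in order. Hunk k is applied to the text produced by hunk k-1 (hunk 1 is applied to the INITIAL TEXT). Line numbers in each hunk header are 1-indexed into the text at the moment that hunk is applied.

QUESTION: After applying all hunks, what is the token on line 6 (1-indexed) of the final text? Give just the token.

Hunk 1: at line 3 remove [iqaei,pqyp,vstce] add [iodq,lxsf,pni] -> 9 lines: gzkgg fdkg gsneq liup iodq lxsf pni hlng mplnz
Hunk 2: at line 2 remove [gsneq,liup,iodq] add [hfsj,gep,urx] -> 9 lines: gzkgg fdkg hfsj gep urx lxsf pni hlng mplnz
Hunk 3: at line 4 remove [urx,lxsf] add [tcr,abqw,nds] -> 10 lines: gzkgg fdkg hfsj gep tcr abqw nds pni hlng mplnz
Hunk 4: at line 6 remove [nds,pni] add [ugor,qyjc] -> 10 lines: gzkgg fdkg hfsj gep tcr abqw ugor qyjc hlng mplnz
Hunk 5: at line 3 remove [gep,tcr] add [pav,imgsx] -> 10 lines: gzkgg fdkg hfsj pav imgsx abqw ugor qyjc hlng mplnz
Hunk 6: at line 5 remove [ugor,qyjc] add [qmt] -> 9 lines: gzkgg fdkg hfsj pav imgsx abqw qmt hlng mplnz
Hunk 7: at line 2 remove [hfsj] add [mqsf,qsx] -> 10 lines: gzkgg fdkg mqsf qsx pav imgsx abqw qmt hlng mplnz
Final line 6: imgsx

Answer: imgsx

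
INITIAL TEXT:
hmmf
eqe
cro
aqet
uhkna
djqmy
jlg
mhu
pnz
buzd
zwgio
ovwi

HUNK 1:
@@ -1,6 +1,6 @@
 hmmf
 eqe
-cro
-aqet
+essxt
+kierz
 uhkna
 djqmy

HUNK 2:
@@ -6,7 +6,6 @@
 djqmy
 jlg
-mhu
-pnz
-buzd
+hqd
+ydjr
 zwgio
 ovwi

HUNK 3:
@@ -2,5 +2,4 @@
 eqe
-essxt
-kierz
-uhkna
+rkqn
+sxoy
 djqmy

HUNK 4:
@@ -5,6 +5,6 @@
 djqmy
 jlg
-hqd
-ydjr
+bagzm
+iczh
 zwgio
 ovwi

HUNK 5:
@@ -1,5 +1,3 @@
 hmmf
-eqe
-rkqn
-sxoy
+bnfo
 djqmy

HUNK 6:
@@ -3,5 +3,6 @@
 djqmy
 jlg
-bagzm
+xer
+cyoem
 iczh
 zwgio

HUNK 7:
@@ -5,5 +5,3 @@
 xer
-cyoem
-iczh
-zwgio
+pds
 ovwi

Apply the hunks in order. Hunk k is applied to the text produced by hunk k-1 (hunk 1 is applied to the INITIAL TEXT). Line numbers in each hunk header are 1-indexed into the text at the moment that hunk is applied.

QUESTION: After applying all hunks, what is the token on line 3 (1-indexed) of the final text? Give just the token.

Hunk 1: at line 1 remove [cro,aqet] add [essxt,kierz] -> 12 lines: hmmf eqe essxt kierz uhkna djqmy jlg mhu pnz buzd zwgio ovwi
Hunk 2: at line 6 remove [mhu,pnz,buzd] add [hqd,ydjr] -> 11 lines: hmmf eqe essxt kierz uhkna djqmy jlg hqd ydjr zwgio ovwi
Hunk 3: at line 2 remove [essxt,kierz,uhkna] add [rkqn,sxoy] -> 10 lines: hmmf eqe rkqn sxoy djqmy jlg hqd ydjr zwgio ovwi
Hunk 4: at line 5 remove [hqd,ydjr] add [bagzm,iczh] -> 10 lines: hmmf eqe rkqn sxoy djqmy jlg bagzm iczh zwgio ovwi
Hunk 5: at line 1 remove [eqe,rkqn,sxoy] add [bnfo] -> 8 lines: hmmf bnfo djqmy jlg bagzm iczh zwgio ovwi
Hunk 6: at line 3 remove [bagzm] add [xer,cyoem] -> 9 lines: hmmf bnfo djqmy jlg xer cyoem iczh zwgio ovwi
Hunk 7: at line 5 remove [cyoem,iczh,zwgio] add [pds] -> 7 lines: hmmf bnfo djqmy jlg xer pds ovwi
Final line 3: djqmy

Answer: djqmy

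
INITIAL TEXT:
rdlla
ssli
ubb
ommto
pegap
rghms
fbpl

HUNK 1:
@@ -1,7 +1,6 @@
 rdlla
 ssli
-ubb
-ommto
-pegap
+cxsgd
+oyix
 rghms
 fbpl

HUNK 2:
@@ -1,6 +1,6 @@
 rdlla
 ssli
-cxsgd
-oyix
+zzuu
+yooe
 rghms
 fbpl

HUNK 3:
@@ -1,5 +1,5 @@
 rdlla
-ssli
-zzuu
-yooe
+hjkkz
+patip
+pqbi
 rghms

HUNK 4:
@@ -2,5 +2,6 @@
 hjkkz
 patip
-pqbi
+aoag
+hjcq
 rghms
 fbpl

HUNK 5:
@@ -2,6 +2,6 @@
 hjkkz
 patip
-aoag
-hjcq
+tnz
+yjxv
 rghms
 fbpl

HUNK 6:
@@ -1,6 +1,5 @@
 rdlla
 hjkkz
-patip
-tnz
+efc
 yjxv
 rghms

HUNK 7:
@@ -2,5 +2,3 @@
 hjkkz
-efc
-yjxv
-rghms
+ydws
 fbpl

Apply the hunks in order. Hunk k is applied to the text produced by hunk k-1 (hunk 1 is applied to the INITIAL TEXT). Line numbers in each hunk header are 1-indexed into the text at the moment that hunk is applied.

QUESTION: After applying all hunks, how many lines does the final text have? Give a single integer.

Answer: 4

Derivation:
Hunk 1: at line 1 remove [ubb,ommto,pegap] add [cxsgd,oyix] -> 6 lines: rdlla ssli cxsgd oyix rghms fbpl
Hunk 2: at line 1 remove [cxsgd,oyix] add [zzuu,yooe] -> 6 lines: rdlla ssli zzuu yooe rghms fbpl
Hunk 3: at line 1 remove [ssli,zzuu,yooe] add [hjkkz,patip,pqbi] -> 6 lines: rdlla hjkkz patip pqbi rghms fbpl
Hunk 4: at line 2 remove [pqbi] add [aoag,hjcq] -> 7 lines: rdlla hjkkz patip aoag hjcq rghms fbpl
Hunk 5: at line 2 remove [aoag,hjcq] add [tnz,yjxv] -> 7 lines: rdlla hjkkz patip tnz yjxv rghms fbpl
Hunk 6: at line 1 remove [patip,tnz] add [efc] -> 6 lines: rdlla hjkkz efc yjxv rghms fbpl
Hunk 7: at line 2 remove [efc,yjxv,rghms] add [ydws] -> 4 lines: rdlla hjkkz ydws fbpl
Final line count: 4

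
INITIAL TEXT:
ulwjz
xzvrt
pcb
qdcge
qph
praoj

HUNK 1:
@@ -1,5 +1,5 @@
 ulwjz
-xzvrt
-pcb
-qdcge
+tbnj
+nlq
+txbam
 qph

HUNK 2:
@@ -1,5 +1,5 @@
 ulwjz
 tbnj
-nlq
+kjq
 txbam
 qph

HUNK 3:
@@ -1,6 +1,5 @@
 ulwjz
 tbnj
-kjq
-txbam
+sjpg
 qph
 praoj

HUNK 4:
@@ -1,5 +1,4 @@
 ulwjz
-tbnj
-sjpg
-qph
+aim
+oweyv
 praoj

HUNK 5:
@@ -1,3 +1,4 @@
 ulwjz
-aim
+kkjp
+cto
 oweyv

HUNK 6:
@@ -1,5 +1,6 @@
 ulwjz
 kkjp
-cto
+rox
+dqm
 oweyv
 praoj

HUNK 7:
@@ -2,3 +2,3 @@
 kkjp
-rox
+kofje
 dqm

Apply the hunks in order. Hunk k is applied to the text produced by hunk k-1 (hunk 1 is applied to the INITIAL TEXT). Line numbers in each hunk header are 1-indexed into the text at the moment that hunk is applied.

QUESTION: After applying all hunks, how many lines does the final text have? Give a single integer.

Answer: 6

Derivation:
Hunk 1: at line 1 remove [xzvrt,pcb,qdcge] add [tbnj,nlq,txbam] -> 6 lines: ulwjz tbnj nlq txbam qph praoj
Hunk 2: at line 1 remove [nlq] add [kjq] -> 6 lines: ulwjz tbnj kjq txbam qph praoj
Hunk 3: at line 1 remove [kjq,txbam] add [sjpg] -> 5 lines: ulwjz tbnj sjpg qph praoj
Hunk 4: at line 1 remove [tbnj,sjpg,qph] add [aim,oweyv] -> 4 lines: ulwjz aim oweyv praoj
Hunk 5: at line 1 remove [aim] add [kkjp,cto] -> 5 lines: ulwjz kkjp cto oweyv praoj
Hunk 6: at line 1 remove [cto] add [rox,dqm] -> 6 lines: ulwjz kkjp rox dqm oweyv praoj
Hunk 7: at line 2 remove [rox] add [kofje] -> 6 lines: ulwjz kkjp kofje dqm oweyv praoj
Final line count: 6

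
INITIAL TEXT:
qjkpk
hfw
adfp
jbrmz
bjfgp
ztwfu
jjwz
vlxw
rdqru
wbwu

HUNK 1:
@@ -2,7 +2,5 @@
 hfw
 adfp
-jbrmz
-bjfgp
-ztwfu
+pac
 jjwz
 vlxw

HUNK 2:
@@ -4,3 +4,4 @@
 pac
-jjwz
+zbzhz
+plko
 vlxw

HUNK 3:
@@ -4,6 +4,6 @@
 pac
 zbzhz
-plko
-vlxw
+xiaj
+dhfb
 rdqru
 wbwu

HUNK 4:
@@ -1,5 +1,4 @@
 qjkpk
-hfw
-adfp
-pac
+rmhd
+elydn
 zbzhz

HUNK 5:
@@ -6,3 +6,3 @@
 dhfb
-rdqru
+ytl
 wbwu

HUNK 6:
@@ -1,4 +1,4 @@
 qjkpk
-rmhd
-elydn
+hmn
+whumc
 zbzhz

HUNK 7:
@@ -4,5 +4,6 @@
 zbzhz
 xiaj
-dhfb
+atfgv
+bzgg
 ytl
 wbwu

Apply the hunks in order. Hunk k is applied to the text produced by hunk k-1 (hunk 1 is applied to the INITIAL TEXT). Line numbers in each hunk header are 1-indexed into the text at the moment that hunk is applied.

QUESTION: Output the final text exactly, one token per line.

Answer: qjkpk
hmn
whumc
zbzhz
xiaj
atfgv
bzgg
ytl
wbwu

Derivation:
Hunk 1: at line 2 remove [jbrmz,bjfgp,ztwfu] add [pac] -> 8 lines: qjkpk hfw adfp pac jjwz vlxw rdqru wbwu
Hunk 2: at line 4 remove [jjwz] add [zbzhz,plko] -> 9 lines: qjkpk hfw adfp pac zbzhz plko vlxw rdqru wbwu
Hunk 3: at line 4 remove [plko,vlxw] add [xiaj,dhfb] -> 9 lines: qjkpk hfw adfp pac zbzhz xiaj dhfb rdqru wbwu
Hunk 4: at line 1 remove [hfw,adfp,pac] add [rmhd,elydn] -> 8 lines: qjkpk rmhd elydn zbzhz xiaj dhfb rdqru wbwu
Hunk 5: at line 6 remove [rdqru] add [ytl] -> 8 lines: qjkpk rmhd elydn zbzhz xiaj dhfb ytl wbwu
Hunk 6: at line 1 remove [rmhd,elydn] add [hmn,whumc] -> 8 lines: qjkpk hmn whumc zbzhz xiaj dhfb ytl wbwu
Hunk 7: at line 4 remove [dhfb] add [atfgv,bzgg] -> 9 lines: qjkpk hmn whumc zbzhz xiaj atfgv bzgg ytl wbwu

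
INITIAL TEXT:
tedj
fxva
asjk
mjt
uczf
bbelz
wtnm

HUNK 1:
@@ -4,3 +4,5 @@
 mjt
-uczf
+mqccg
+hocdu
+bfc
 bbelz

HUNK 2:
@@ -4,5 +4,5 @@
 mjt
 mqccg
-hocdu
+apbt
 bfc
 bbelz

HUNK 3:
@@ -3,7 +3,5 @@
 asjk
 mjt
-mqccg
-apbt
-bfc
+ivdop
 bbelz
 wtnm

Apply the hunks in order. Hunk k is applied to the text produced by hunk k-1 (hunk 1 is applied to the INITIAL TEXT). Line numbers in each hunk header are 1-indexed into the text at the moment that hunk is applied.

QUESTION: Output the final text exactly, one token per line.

Hunk 1: at line 4 remove [uczf] add [mqccg,hocdu,bfc] -> 9 lines: tedj fxva asjk mjt mqccg hocdu bfc bbelz wtnm
Hunk 2: at line 4 remove [hocdu] add [apbt] -> 9 lines: tedj fxva asjk mjt mqccg apbt bfc bbelz wtnm
Hunk 3: at line 3 remove [mqccg,apbt,bfc] add [ivdop] -> 7 lines: tedj fxva asjk mjt ivdop bbelz wtnm

Answer: tedj
fxva
asjk
mjt
ivdop
bbelz
wtnm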